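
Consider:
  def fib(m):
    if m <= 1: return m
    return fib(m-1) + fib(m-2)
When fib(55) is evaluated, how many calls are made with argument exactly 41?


Let N(m) = number of times fib(m) is called while evaluating fib(55).
N(55) = 1 (the initial call).
N(54) = 1 (only fib(55) calls it).
For 1 <= m <= 53: fib(m) is called by fib(m+1) and fib(m+2), so
  N(m) = N(m+1) + N(m+2).
fib(0) is called only by fib(2), so N(0) = N(2).
Walk down from m=55:
  N(55)=1, N(54)=1, N(53)=2, N(52)=3, N(51)=5, N(50)=8, N(49)=13, N(48)=21, N(47)=34, N(46)=55, N(45)=89, N(44)=144, N(43)=233, N(42)=377, N(41)=610
N(41) = 610


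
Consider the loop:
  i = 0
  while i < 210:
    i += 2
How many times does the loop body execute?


Starting at i = 0, each iteration adds 2.
Iterations until i >= 210:
  Iteration 1: i = 0 -> i = 2
  Iteration 2: i = 2 -> i = 4
  Iteration 3: i = 4 -> i = 6
  Iteration 4: i = 6 -> i = 8
  Iteration 5: i = 8 -> i = 10
  Iteration 6: i = 10 -> i = 12
  Iteration 7: i = 12 -> i = 14
  Iteration 8: i = 14 -> i = 16
  ... continuing ...
Total iterations = ceil(210/2) = 105


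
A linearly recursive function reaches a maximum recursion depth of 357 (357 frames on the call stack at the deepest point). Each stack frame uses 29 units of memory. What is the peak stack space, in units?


Maximum recursion depth = 357 frames
Memory per frame = 29 units
Total stack space = depth * frame_size
= 357 * 29 = 10353


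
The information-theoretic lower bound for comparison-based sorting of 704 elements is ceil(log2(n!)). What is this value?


A binary decision tree of height h has at most 2^h leaves and needs at least n! of them, so h >= ceil(log2(n!)).
704! is far too large to multiply out, so use Stirling's series:
  ln(n!) ~ n ln n - n + (1/2) ln(2 pi n) + 1/(12n)  (error below 1/(360 n^3), negligible here)
  ln(704) = 6.5567784
  n ln n = 704 * 6.5567784 = 4615.9720
  (1/2) ln(2 pi * 704) = (1/2) ln(4423.3625) = 4.1973
  1/(12*704) = 0.0001
  ln(704!) ~ 4615.9720 - 704 + 4.1973 + 0.0001 = 3916.1694
Convert to base 2: log2(704!) = 3916.1694 / ln 2 = 3916.1694 / 0.69314718 = 5649.8382
ceil(5649.8382) = 5650


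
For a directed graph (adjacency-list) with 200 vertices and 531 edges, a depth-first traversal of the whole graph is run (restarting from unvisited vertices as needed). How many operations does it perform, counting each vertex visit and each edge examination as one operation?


A full DFS traversal visits each vertex once and examines each edge once.
V = 200
E = 531
Sum = 200 + 531 = 731


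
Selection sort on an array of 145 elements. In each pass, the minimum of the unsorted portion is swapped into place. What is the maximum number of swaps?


Selection sort performs one swap per pass:
  Pass 1: find min in positions 0 to 144, swap with position 0
  Pass 2: find min in positions 1 to 144, swap with position 1
  Pass 3: find min in positions 2 to 144, swap with position 2
  Pass 4: find min in positions 3 to 144, swap with position 3
  Pass 5: find min in positions 4 to 144, swap with position 4
  ... (139 more passes)
Total passes (and swaps) = n - 1 = 145 - 1 = 144


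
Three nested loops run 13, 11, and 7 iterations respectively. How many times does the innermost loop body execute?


Loop 1 (outermost): 13 iterations
Loop 2 (middle): 11 iterations per outer
Loop 3 (innermost): 7 iterations per middle
Total = 13 * 11 * 7 = 1001


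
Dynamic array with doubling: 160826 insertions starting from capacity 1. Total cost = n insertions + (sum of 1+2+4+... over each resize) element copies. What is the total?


n = 160826
Insertion costs: 160826
Resizes copy 1, 2, 4, ... up to the largest power of 2 that is <= n-1 = 160825, i.e. 131072.
Copy costs = 1 + 2 + 4 + 8 + 16 + 32 + 64 + 128 + 256 + 512 + 1024 + 2048 + 4096 + 8192 + 16384 + 32768 + 65536 + 131072 = 262143
Total = 160826 + 262143 = 422969


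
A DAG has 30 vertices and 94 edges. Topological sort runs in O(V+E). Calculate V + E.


V = 30 (vertex processing)
E = 94 (edge processing)
V + E = 30 + 94 = 124


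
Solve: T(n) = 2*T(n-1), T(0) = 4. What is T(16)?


Unrolling:
T(16) = 2*T(15) = 2^2*T(14) = ... = 2^16*T(0)
= 2^16 * 4
= 65536 * 4 = 262144


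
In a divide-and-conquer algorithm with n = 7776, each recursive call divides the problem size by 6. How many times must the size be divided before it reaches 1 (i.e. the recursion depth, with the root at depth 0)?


Number of divisions = log_6(7776)
Sizes: 7776 -> 1296 -> 216 -> 36 -> 6 -> 1 (5 divisions)
Recursion depth = 5


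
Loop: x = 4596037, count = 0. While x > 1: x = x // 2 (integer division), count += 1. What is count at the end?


The variable x halves each step:
x = 4596037 -> 2298018 -> 1149009 -> 574504 -> 287252 -> 143626 -> 71813 -> 35906 -> 17953 -> 8976 -> 4488 -> 2244 -> 1122 -> 561 -> 280 -> 140 -> 70 -> 35 -> 17 -> 8 -> 4 -> 2 -> 1
Number of halvings = floor(log2(4596037)) = 22


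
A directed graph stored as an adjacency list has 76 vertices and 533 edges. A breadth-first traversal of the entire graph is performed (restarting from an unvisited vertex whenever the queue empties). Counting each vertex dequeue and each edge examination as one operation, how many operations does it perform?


A full BFS traversal dequeues each vertex once and examines each edge once.
Vertex visits: 76
Edge visits: 533
V + E = 76 + 533 = 609


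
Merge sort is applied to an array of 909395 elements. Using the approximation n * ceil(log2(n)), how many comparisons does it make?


Merge sort divides the array into halves recursively.
Number of levels = ceil(log2(909395)) = 20
At each level, approximately n = 909395 comparisons are needed for merging.
Total comparisons ~ n * ceil(log2(n)) = 909395 * 20 = 18187900


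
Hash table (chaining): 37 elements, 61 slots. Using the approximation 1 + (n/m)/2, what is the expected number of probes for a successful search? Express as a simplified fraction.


Computing expected probes:
alpha = 37/61
= 1 + alpha/2
= 1 + 37/(2*61)
= (2*61 + 37) / (2*61)
= 159/122


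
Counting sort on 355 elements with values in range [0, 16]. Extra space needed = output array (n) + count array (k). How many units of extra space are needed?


Output array size: 355 (to store sorted result)
Count array size: 17 (one slot per possible value, range 0 to 16)
Total extra space = 355 + 17 = 372


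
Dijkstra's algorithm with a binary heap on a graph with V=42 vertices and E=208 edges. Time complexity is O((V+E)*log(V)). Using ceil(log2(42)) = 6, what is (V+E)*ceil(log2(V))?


Dijkstra with a binary heap: each vertex is extracted once, each edge may relax once.
Each heap operation costs O(log V).
V + E = 42 + 208 = 250
ceil(log2(42)) = 6 (since 2^5 = 32 < 42 <= 64 = 2^6)
Total heap work = (V+E) * ceil(log2(V)) = 250 * 6 = 1500


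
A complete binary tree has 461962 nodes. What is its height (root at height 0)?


In a complete binary tree, level k holds nodes 2^k .. 2^(k+1)-1 (1-indexed).
Height = floor(log2(n)) = floor(log2(461962)) = 18
Check: 2^18 = 262144 <= 461962 < 524288 = 2^19


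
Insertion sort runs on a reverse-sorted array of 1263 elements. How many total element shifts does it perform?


Sum of shifts = 1 + 2 + 3 + ... + 1262
= 1263 * 1262 / 2
= 1593906 / 2
= 796953


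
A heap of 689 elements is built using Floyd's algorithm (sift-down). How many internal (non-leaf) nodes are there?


Leaf nodes occupy roughly half the array.
Sift-down is called for each internal node, starting from the last one.
Internal nodes = floor(n/2) = floor(689/2) = 344


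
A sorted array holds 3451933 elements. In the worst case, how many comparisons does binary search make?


Halving sequence: 3451933 -> 1725966 -> 862983 -> 431491 -> 215745 -> 107872 -> 53936 -> 26968 -> 13484 -> 6742 -> 3371 -> 1685 -> 842 -> 421 -> 210 -> 105 -> 52 -> 26 -> 13 -> 6 -> 3 -> 1
Number of halvings = 21
Max comparisons = 21 + 1 = 22


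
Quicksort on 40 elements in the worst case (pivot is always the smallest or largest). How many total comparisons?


In the worst case, each partition step picks the worst pivot:
  Partition 1: 39 comparisons (n-1 elements to compare)
  Partition 2: 38 comparisons
  Partition 3: 37 comparisons
  Partition 4: 36 comparisons
  Partition 5: 35 comparisons
  ...
  Last partition: 0 comparisons
Total = (n-1) + (n-2) + ... + 1 + 0 = n*(n-1)/2
= 40*39/2 = 780


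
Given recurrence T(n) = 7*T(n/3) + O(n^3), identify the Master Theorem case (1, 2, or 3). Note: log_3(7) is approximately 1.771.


Master Theorem parameters: a=7, b=3, c=3
log_b(a) = 1.771
Compare b^c with a: 3^3 = 27 > 7, so c > log_b(a).
Comparing c=3 vs log_b(a)=1.771:
3 > 1.771 => Case 3
Result: T(n) = O(n^3)
Master Theorem case = 3


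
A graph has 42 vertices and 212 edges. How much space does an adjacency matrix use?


Adjacency matrix: V x V grid of entries
Space = V^2 = 42^2 = 42 * 42 = 1764


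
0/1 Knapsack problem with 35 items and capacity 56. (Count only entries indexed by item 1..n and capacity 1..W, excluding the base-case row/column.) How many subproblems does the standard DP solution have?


The DP table is indexed by (item, capacity).
Rows: 35 items
Columns: 56 capacity values (1 to W)
Total subproblems = 35 * 56 = 1960


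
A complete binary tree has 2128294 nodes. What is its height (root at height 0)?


In a complete binary tree, level k holds nodes 2^k .. 2^(k+1)-1 (1-indexed).
Height = floor(log2(n)) = floor(log2(2128294)) = 21
Check: 2^21 = 2097152 <= 2128294 < 4194304 = 2^22


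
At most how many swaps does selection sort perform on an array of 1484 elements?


Each of the 1483 passes places one element in its final position.
Pass 1: swap minimum into position 0
Pass 2: swap minimum of remaining into position 1
...
Pass 1483: last two elements, one swap
Maximum swaps = 1484 - 1 = 1483


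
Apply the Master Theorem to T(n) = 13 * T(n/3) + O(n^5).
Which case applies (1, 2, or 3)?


The Master Theorem: T(n) = a*T(n/b) + O(n^c)
  a = 13, b = 3, c = 5
log_b(a) = log_3(13) ~ 2.335
Compare b^c with a: 3^5 = 243 > 13, so c > log_b(a).
Since c > log_b(a), Case 3 applies.
T(n) = O(n^5)
Master Theorem case = 3


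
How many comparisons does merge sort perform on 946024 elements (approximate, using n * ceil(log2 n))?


Recursion depth: ceil(log2(946024)) = 20
Each recursion level merges n = 946024 elements
Total = 946024 * 20 = 18920480


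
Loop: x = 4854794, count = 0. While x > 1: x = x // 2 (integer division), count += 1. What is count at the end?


The variable x halves each step:
x = 4854794 -> 2427397 -> 1213698 -> 606849 -> 303424 -> 151712 -> 75856 -> 37928 -> 18964 -> 9482 -> 4741 -> 2370 -> 1185 -> 592 -> 296 -> 148 -> 74 -> 37 -> 18 -> 9 -> 4 -> 2 -> 1
Number of halvings = floor(log2(4854794)) = 22


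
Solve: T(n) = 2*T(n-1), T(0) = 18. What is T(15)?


Unrolling:
T(15) = 2*T(14) = 2^2*T(13) = ... = 2^15*T(0)
= 2^15 * 18
= 32768 * 18 = 589824


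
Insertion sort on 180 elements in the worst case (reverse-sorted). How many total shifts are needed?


In the worst case (reverse-sorted), each element shifts past all previous:
  Element 1: 1 shifts
  Element 2: 2 shifts
  Element 3: 3 shifts
  Element 4: 4 shifts
  Element 5: 5 shifts
  ...
  Element 179: 179 shifts
Total = 1 + 2 + ... + 179
= 180*(180-1)/2 = 16110


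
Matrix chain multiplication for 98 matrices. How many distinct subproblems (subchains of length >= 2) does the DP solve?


Subproblems are indexed by (i, j) where i < j.
Number of such pairs = n*(n-1)/2
= 98 * 97 / 2
= 4753


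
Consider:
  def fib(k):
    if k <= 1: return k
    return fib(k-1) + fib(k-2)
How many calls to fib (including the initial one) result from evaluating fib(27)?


Let C(m) = total calls to evaluate fib(m). Then C(0)=C(1)=1, and
C(m) = 1 + C(m-1) + C(m-2) for m >= 2.
Build the table (each entry = 1 + previous two):
  C(0) = 1
  C(1) = 1
  C(2) = 1 + 1 + 1 = 3
  C(3) = 1 + 3 + 1 = 5
  C(4) = 1 + 5 + 3 = 9
  C(5) = 1 + 9 + 5 = 15
  C(6) = 1 + 15 + 9 = 25
  C(7) = 1 + 25 + 15 = 41
  C(8) = 1 + 41 + 25 = 67
  C(9) = 1 + 67 + 41 = 109
  C(10) = 1 + 109 + 67 = 177
  C(11) = 1 + 177 + 109 = 287
  C(12) = 1 + 287 + 177 = 465
  C(13) = 1 + 465 + 287 = 753
  C(14) = 1 + 753 + 465 = 1219
  C(15) = 1 + 1219 + 753 = 1973
  C(16) = 1 + 1973 + 1219 = 3193
  C(17) = 1 + 3193 + 1973 = 5167
  C(18) = 1 + 5167 + 3193 = 8361
  C(19) = 1 + 8361 + 5167 = 13529
  C(20) = 1 + 13529 + 8361 = 21891
  C(21) = 1 + 21891 + 13529 = 35421
  C(22) = 1 + 35421 + 21891 = 57313
  C(23) = 1 + 57313 + 35421 = 92735
  C(24) = 1 + 92735 + 57313 = 150049
  C(25) = 1 + 150049 + 92735 = 242785
  C(26) = 1 + 242785 + 150049 = 392835
  C(27) = 1 + 392835 + 242785 = 635621
Total calls for fib(27) = 635621


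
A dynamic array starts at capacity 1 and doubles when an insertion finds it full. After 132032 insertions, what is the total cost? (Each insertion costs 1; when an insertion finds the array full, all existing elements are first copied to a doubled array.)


Insertion cost: 132032 (one per element)
Resizes occur just before inserting elements 2, 3, 5, 9, ...
Elements copied at each resize: 1 + 2 + 4 + 8 + 16 + 32 + 64 + 128 + 256 + 512 + 1024 + 2048 + 4096 + 8192 + 16384 + 32768 + 65536 + 131072
Sum of copies = 262143 (geometric series: 2^k - 1)
Total = 132032 + 262143 = 394175


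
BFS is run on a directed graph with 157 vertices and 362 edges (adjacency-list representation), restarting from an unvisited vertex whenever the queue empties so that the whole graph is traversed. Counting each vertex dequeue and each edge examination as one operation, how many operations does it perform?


A full BFS traversal dequeues each vertex exactly once and examines each directed edge exactly once.
V = 157 (vertex processing cost)
E = 362 (edge examination cost)
Total operations proportional to V + E = 157 + 362 = 519


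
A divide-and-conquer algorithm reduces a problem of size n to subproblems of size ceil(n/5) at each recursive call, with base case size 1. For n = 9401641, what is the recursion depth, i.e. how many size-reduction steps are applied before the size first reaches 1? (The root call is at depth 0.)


Each step divides the size by 5 (rounding up); after k steps the size is ceil(n/5^k), which equals 1 exactly when 5^k >= n.
So the depth is the smallest k with 5^k >= 9401641, i.e. ceil(log_5(9401641)).
5^9 = 1953125 < 9401641 <= 9765625 = 5^10
Recursion depth = 10


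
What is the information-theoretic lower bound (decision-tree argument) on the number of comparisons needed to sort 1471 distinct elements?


A binary decision tree of height h has at most 2^h leaves and needs at least n! of them, so h >= ceil(log2(n!)).
1471! is far too large to multiply out, so use Stirling's series:
  ln(n!) ~ n ln n - n + (1/2) ln(2 pi n) + 1/(12n)  (error below 1/(360 n^3), negligible here)
  ln(1471) = 7.2936977
  n ln n = 1471 * 7.2936977 = 10729.0293
  (1/2) ln(2 pi * 1471) = (1/2) ln(9242.5656) = 4.5658
  1/(12*1471) = 0.0001
  ln(1471!) ~ 10729.0293 - 1471 + 4.5658 + 0.0001 = 9262.5952
Convert to base 2: log2(1471!) = 9262.5952 / ln 2 = 9262.5952 / 0.69314718 = 13363.1002
ceil(13363.1002) = 13364


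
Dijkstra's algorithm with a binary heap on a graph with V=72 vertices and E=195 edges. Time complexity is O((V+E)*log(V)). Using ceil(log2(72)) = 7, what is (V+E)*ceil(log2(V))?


Dijkstra with a binary heap: each vertex is extracted once, each edge may relax once.
Each heap operation costs O(log V).
V + E = 72 + 195 = 267
ceil(log2(72)) = 7 (since 2^6 = 64 < 72 <= 128 = 2^7)
Total heap work = (V+E) * ceil(log2(V)) = 267 * 7 = 1869


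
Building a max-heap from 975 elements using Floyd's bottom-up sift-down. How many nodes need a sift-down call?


In a heap of 975 elements (0-indexed array):
  Last element index: 974
  Parent of last element: floor((974 - 1) / 2) = 486
  Internal nodes: indices 0 to 486
  Count = floor(975/2) = 487


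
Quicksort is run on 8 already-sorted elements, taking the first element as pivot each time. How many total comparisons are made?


Sum of comparisons per partition:
7 + 6 + ... + 1 + 0
= 8 * (8 - 1) / 2
= 8 * 7 / 2
= 28


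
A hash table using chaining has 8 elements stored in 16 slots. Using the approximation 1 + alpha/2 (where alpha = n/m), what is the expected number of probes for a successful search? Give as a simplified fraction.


Load factor alpha = n/m = 8/16
Expected probes = 1 + alpha/2 = 1 + 8/(2*16)
= 1 + 8/32
= 32/32 + 8/32
= 40/32
Simplify: 5/4


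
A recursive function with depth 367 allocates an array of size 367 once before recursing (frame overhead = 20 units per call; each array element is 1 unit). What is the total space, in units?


Array allocation: 367 units (allocated once)
Stack frames: 367 deep * 20 per frame = 7340 units
Total = 367 + 7340 = 7707


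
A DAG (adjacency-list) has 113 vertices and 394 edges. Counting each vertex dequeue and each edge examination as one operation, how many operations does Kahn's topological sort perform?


V = 113 (vertex processing)
E = 394 (edge processing)
V + E = 113 + 394 = 507


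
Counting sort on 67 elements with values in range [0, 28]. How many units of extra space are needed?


Output array size: 67 (to store sorted result)
Count array size: 29 (one slot per possible value, range 0 to 28)
Total extra space = 67 + 29 = 96


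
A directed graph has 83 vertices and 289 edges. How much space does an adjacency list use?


Adjacency list: one list head per vertex + one entry per edge
Vertex heads: 83
Edge entries: 289
Total = 83 + 289 = 372


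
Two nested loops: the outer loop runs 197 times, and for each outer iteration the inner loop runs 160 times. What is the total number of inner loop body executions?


Outer loop: 197 iterations
Inner loop: 160 iterations per outer iteration
Total = 197 * 160 = 31520


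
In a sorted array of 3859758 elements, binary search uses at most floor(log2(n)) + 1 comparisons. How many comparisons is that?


Halving sequence: 3859758 -> 1929879 -> 964939 -> 482469 -> 241234 -> 120617 -> 60308 -> 30154 -> 15077 -> 7538 -> 3769 -> 1884 -> 942 -> 471 -> 235 -> 117 -> 58 -> 29 -> 14 -> 7 -> 3 -> 1
Number of halvings = 21
Max comparisons = 21 + 1 = 22


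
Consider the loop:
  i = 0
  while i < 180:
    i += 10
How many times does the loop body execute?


Starting at i = 0, each iteration adds 10.
Iterations until i >= 180:
  Iteration 1: i = 0 -> i = 10
  Iteration 2: i = 10 -> i = 20
  Iteration 3: i = 20 -> i = 30
  Iteration 4: i = 30 -> i = 40
  Iteration 5: i = 40 -> i = 50
  Iteration 6: i = 50 -> i = 60
  Iteration 7: i = 60 -> i = 70
  Iteration 8: i = 70 -> i = 80
  ... continuing ...
Total iterations = ceil(180/10) = 18


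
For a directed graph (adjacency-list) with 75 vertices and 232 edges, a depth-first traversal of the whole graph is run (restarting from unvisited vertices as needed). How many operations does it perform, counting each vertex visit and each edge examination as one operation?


A full DFS traversal visits each vertex once and examines each edge once.
V = 75
E = 232
Sum = 75 + 232 = 307


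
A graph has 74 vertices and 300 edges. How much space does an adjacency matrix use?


Adjacency matrix: V x V grid of entries
Space = V^2 = 74^2 = 74 * 74 = 5476


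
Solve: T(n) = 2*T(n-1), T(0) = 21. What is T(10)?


Unrolling:
T(10) = 2*T(9) = 2^2*T(8) = ... = 2^10*T(0)
= 2^10 * 21
= 1024 * 21 = 21504


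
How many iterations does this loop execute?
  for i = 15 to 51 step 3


The loop variable i takes values starting at 15 and increments by 3 each iteration.
Sequence: i = 15, 18, 21, 24, 27, 30, 33, 36, 39, ...
The upper bound 51 is inclusive, so the count is floor((last - first) / step) + 1:
floor((51 - 15) / 3) + 1 = floor(36/3) + 1 = 12 + 1 = 13


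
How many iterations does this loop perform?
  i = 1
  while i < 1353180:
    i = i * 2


The loop variable doubles each iteration:
i = 1 -> 2 -> 4 -> 8 -> 16 -> 32 -> 64 -> 128 -> 256 -> 512 -> 1024 -> 2048 -> 4096 -> 8192 -> 16384 -> 32768 -> 65536 -> 131072 -> 262144 -> 524288 -> 1048576 -> 2097152 (stop, 2097152 >= 1353180)
Number of doublings = ceil(log2(1353180)) = 21


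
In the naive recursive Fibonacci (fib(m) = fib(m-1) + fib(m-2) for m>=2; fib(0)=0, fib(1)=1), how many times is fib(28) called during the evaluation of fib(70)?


Let N(m) = number of times fib(m) is called while evaluating fib(70).
N(70) = 1 (the initial call).
N(69) = 1 (only fib(70) calls it).
For 1 <= m <= 68: fib(m) is called by fib(m+1) and fib(m+2), so
  N(m) = N(m+1) + N(m+2).
fib(0) is called only by fib(2), so N(0) = N(2).
Walk down from m=70:
  N(70)=1, N(69)=1, N(68)=2, N(67)=3, N(66)=5, N(65)=8, N(64)=13, N(63)=21, N(62)=34, N(61)=55, N(60)=89, N(59)=144, N(58)=233, N(57)=377, N(56)=610, N(55)=987, N(54)=1597, N(53)=2584, N(52)=4181, N(51)=6765, N(50)=10946, N(49)=17711, N(48)=28657, N(47)=46368, N(46)=75025, N(45)=121393, N(44)=196418, N(43)=317811, N(42)=514229, N(41)=832040, N(40)=1346269, N(39)=2178309, N(38)=3524578, N(37)=5702887, N(36)=9227465, N(35)=14930352, N(34)=24157817, N(33)=39088169, N(32)=63245986, N(31)=102334155, N(30)=165580141, N(29)=267914296, N(28)=433494437
N(28) = 433494437


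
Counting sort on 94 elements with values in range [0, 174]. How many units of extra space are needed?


Output array size: 94 (to store sorted result)
Count array size: 175 (one slot per possible value, range 0 to 174)
Total extra space = 94 + 175 = 269


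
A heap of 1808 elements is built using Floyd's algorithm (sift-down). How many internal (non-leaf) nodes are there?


Leaf nodes occupy roughly half the array.
Sift-down is called for each internal node, starting from the last one.
Internal nodes = floor(n/2) = floor(1808/2) = 904


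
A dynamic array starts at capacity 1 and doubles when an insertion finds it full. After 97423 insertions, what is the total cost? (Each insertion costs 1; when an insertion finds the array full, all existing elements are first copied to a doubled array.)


Insertion cost: 97423 (one per element)
Resizes occur just before inserting elements 2, 3, 5, 9, ...
Elements copied at each resize: 1 + 2 + 4 + 8 + 16 + 32 + 64 + 128 + 256 + 512 + 1024 + 2048 + 4096 + 8192 + 16384 + 32768 + 65536
Sum of copies = 131071 (geometric series: 2^k - 1)
Total = 97423 + 131071 = 228494


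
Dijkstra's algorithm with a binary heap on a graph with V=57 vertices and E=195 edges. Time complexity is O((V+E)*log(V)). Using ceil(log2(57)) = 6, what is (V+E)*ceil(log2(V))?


Dijkstra with a binary heap: each vertex is extracted once, each edge may relax once.
Each heap operation costs O(log V).
V + E = 57 + 195 = 252
ceil(log2(57)) = 6 (since 2^5 = 32 < 57 <= 64 = 2^6)
Total heap work = (V+E) * ceil(log2(V)) = 252 * 6 = 1512


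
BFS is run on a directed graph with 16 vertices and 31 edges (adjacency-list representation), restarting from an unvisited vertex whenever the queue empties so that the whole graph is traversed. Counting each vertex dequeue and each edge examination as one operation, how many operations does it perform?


A full BFS traversal dequeues each vertex exactly once and examines each directed edge exactly once.
V = 16 (vertex processing cost)
E = 31 (edge examination cost)
Total operations proportional to V + E = 16 + 31 = 47


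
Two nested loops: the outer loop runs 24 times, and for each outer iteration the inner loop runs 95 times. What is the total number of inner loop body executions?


Outer loop: 24 iterations
Inner loop: 95 iterations per outer iteration
Total = 24 * 95 = 2280


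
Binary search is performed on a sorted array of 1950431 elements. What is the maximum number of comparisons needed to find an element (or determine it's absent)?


Binary search halves the search space each comparison:
  Step 1: search space = 1950431 -> 975215
  Step 2: search space = 975215 -> 487607
  Step 3: search space = 487607 -> 243803
  Step 4: search space = 243803 -> 121901
  Step 5: search space = 121901 -> 60950
  Step 6: search space = 60950 -> 30475
  Step 7: search space = 30475 -> 15237
  Step 8: search space = 15237 -> 7618
  Step 9: search space = 7618 -> 3809
  Step 10: search space = 3809 -> 1904
  Step 11: search space = 1904 -> 952
  Step 12: search space = 952 -> 476
  Step 13: search space = 476 -> 238
  Step 14: search space = 238 -> 119
  Step 15: search space = 119 -> 59
  Step 16: search space = 59 -> 29
  Step 17: search space = 29 -> 14
  Step 18: search space = 14 -> 7
  Step 19: search space = 7 -> 3
  Step 20: search space = 3 -> 1
  Step 21: search space = 1 (final check)
Maximum comparisons = floor(log2(1950431)) + 1 = 20 + 1 = 21


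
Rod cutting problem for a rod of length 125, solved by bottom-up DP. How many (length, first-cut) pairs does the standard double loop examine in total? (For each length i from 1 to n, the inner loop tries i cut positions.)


For each subproblem length i = 1..125, the inner loop considers i possible first cuts.
Total = 1 + 2 + ... + 125
= 125*(125+1)/2
= 125*126/2 = 7875


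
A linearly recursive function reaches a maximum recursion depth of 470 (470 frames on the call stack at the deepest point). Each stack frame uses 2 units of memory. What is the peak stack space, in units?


Maximum recursion depth = 470 frames
Memory per frame = 2 units
Total stack space = depth * frame_size
= 470 * 2 = 940


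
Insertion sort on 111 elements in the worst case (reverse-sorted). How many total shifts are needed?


In the worst case (reverse-sorted), each element shifts past all previous:
  Element 1: 1 shifts
  Element 2: 2 shifts
  Element 3: 3 shifts
  Element 4: 4 shifts
  Element 5: 5 shifts
  ...
  Element 110: 110 shifts
Total = 1 + 2 + ... + 110
= 111*(111-1)/2 = 6105


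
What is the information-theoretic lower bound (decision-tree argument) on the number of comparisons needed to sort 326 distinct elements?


A binary decision tree of height h has at most 2^h leaves and needs at least n! of them, so h >= ceil(log2(n!)).
326! is far too large to multiply out, so use Stirling's series:
  ln(n!) ~ n ln n - n + (1/2) ln(2 pi n) + 1/(12n)  (error below 1/(360 n^3), negligible here)
  ln(326) = 5.7868974
  n ln n = 326 * 5.7868974 = 1886.5286
  (1/2) ln(2 pi * 326) = (1/2) ln(2048.3184) = 3.8124
  1/(12*326) = 0.0003
  ln(326!) ~ 1886.5286 - 326 + 3.8124 + 0.0003 = 1564.3413
Convert to base 2: log2(326!) = 1564.3413 / ln 2 = 1564.3413 / 0.69314718 = 2256.8674
ceil(2256.8674) = 2257


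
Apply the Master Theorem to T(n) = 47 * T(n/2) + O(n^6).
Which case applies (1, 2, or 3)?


The Master Theorem: T(n) = a*T(n/b) + O(n^c)
  a = 47, b = 2, c = 6
log_b(a) = log_2(47) ~ 5.555
Compare b^c with a: 2^6 = 64 > 47, so c > log_b(a).
Since c > log_b(a), Case 3 applies.
T(n) = O(n^6)
Master Theorem case = 3


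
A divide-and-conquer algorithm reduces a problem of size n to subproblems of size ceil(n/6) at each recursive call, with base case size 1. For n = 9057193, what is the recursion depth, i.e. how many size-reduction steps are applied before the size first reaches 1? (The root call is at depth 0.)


Each step divides the size by 6 (rounding up); after k steps the size is ceil(n/6^k), which equals 1 exactly when 6^k >= n.
So the depth is the smallest k with 6^k >= 9057193, i.e. ceil(log_6(9057193)).
6^8 = 1679616 < 9057193 <= 10077696 = 6^9
Recursion depth = 9


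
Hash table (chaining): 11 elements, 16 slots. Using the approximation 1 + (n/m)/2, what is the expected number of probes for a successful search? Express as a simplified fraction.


Computing expected probes:
alpha = 11/16
= 1 + alpha/2
= 1 + 11/(2*16)
= (2*16 + 11) / (2*16)
= 43/32


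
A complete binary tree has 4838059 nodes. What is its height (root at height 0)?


In a complete binary tree, level k holds nodes 2^k .. 2^(k+1)-1 (1-indexed).
Height = floor(log2(n)) = floor(log2(4838059)) = 22
Check: 2^22 = 4194304 <= 4838059 < 8388608 = 2^23


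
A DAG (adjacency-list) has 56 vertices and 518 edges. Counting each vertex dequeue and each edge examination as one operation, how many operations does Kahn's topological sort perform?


V = 56 (vertex processing)
E = 518 (edge processing)
V + E = 56 + 518 = 574


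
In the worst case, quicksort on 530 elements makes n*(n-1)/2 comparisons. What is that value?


Sum of comparisons per partition:
529 + 528 + ... + 1 + 0
= 530 * (530 - 1) / 2
= 530 * 529 / 2
= 140185


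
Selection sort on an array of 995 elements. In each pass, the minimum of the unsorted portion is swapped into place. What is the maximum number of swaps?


Selection sort performs one swap per pass:
  Pass 1: find min in positions 0 to 994, swap with position 0
  Pass 2: find min in positions 1 to 994, swap with position 1
  Pass 3: find min in positions 2 to 994, swap with position 2
  Pass 4: find min in positions 3 to 994, swap with position 3
  Pass 5: find min in positions 4 to 994, swap with position 4
  ... (989 more passes)
Total passes (and swaps) = n - 1 = 995 - 1 = 994


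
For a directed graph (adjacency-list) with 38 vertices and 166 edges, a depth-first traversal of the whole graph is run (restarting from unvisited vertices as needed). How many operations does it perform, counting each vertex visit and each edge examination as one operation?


A full DFS traversal visits each vertex once and examines each edge once.
V = 38
E = 166
Sum = 38 + 166 = 204


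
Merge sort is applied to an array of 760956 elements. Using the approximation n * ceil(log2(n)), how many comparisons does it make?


Merge sort divides the array into halves recursively.
Number of levels = ceil(log2(760956)) = 20
At each level, approximately n = 760956 comparisons are needed for merging.
Total comparisons ~ n * ceil(log2(n)) = 760956 * 20 = 15219120


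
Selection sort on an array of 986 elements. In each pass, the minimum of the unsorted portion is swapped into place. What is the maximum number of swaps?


Selection sort performs one swap per pass:
  Pass 1: find min in positions 0 to 985, swap with position 0
  Pass 2: find min in positions 1 to 985, swap with position 1
  Pass 3: find min in positions 2 to 985, swap with position 2
  Pass 4: find min in positions 3 to 985, swap with position 3
  Pass 5: find min in positions 4 to 985, swap with position 4
  ... (980 more passes)
Total passes (and swaps) = n - 1 = 986 - 1 = 985


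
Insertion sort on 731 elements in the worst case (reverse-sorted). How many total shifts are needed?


In the worst case (reverse-sorted), each element shifts past all previous:
  Element 1: 1 shifts
  Element 2: 2 shifts
  Element 3: 3 shifts
  Element 4: 4 shifts
  Element 5: 5 shifts
  ...
  Element 730: 730 shifts
Total = 1 + 2 + ... + 730
= 731*(731-1)/2 = 266815


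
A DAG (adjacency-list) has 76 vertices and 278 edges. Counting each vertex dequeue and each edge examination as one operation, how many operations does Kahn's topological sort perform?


V = 76 (vertex processing)
E = 278 (edge processing)
V + E = 76 + 278 = 354


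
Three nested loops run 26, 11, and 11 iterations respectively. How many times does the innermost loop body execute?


Loop 1 (outermost): 26 iterations
Loop 2 (middle): 11 iterations per outer
Loop 3 (innermost): 11 iterations per middle
Total = 26 * 11 * 11 = 3146


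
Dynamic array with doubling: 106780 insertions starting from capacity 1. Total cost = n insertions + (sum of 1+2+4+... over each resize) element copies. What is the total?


n = 106780
Insertion costs: 106780
Resizes copy 1, 2, 4, ... up to the largest power of 2 that is <= n-1 = 106779, i.e. 65536.
Copy costs = 1 + 2 + 4 + 8 + 16 + 32 + 64 + 128 + 256 + 512 + 1024 + 2048 + 4096 + 8192 + 16384 + 32768 + 65536 = 131071
Total = 106780 + 131071 = 237851


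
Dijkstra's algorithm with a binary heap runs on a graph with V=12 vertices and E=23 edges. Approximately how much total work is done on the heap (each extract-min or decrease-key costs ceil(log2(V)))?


Dijkstra with a binary heap: each vertex is extracted once, each edge may relax once.
Each heap operation costs O(log V).
V + E = 12 + 23 = 35
ceil(log2(12)) = 4 (since 2^3 = 8 < 12 <= 16 = 2^4)
Total heap work = (V+E) * ceil(log2(V)) = 35 * 4 = 140


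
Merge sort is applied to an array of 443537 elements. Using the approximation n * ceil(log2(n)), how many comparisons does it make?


Merge sort divides the array into halves recursively.
Number of levels = ceil(log2(443537)) = 19
At each level, approximately n = 443537 comparisons are needed for merging.
Total comparisons ~ n * ceil(log2(n)) = 443537 * 19 = 8427203


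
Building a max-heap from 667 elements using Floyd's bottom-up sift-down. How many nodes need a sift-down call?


In a heap of 667 elements (0-indexed array):
  Last element index: 666
  Parent of last element: floor((666 - 1) / 2) = 332
  Internal nodes: indices 0 to 332
  Count = floor(667/2) = 333


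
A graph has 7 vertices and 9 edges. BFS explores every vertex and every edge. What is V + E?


A full BFS traversal dequeues each vertex once and examines each edge once.
Vertex visits: 7
Edge visits: 9
V + E = 7 + 9 = 16


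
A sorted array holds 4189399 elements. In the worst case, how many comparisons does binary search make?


Halving sequence: 4189399 -> 2094699 -> 1047349 -> 523674 -> 261837 -> 130918 -> 65459 -> 32729 -> 16364 -> 8182 -> 4091 -> 2045 -> 1022 -> 511 -> 255 -> 127 -> 63 -> 31 -> 15 -> 7 -> 3 -> 1
Number of halvings = 21
Max comparisons = 21 + 1 = 22


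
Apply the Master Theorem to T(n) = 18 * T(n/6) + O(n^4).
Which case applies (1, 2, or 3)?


The Master Theorem: T(n) = a*T(n/b) + O(n^c)
  a = 18, b = 6, c = 4
log_b(a) = log_6(18) ~ 1.613
Compare b^c with a: 6^4 = 1296 > 18, so c > log_b(a).
Since c > log_b(a), Case 3 applies.
T(n) = O(n^4)
Master Theorem case = 3


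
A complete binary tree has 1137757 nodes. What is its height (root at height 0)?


In a complete binary tree, level k holds nodes 2^k .. 2^(k+1)-1 (1-indexed).
Height = floor(log2(n)) = floor(log2(1137757)) = 20
Check: 2^20 = 1048576 <= 1137757 < 2097152 = 2^21


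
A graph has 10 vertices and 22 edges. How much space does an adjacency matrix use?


Adjacency matrix: V x V grid of entries
Space = V^2 = 10^2 = 10 * 10 = 100


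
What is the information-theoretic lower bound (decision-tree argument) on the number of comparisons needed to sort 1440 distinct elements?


A binary decision tree of height h has at most 2^h leaves and needs at least n! of them, so h >= ceil(log2(n!)).
1440! is far too large to multiply out, so use Stirling's series:
  ln(n!) ~ n ln n - n + (1/2) ln(2 pi n) + 1/(12n)  (error below 1/(360 n^3), negligible here)
  ln(1440) = 7.2723984
  n ln n = 1440 * 7.2723984 = 10472.2537
  (1/2) ln(2 pi * 1440) = (1/2) ln(9047.7868) = 4.5551
  1/(12*1440) = 0.0001
  ln(1440!) ~ 10472.2537 - 1440 + 4.5551 + 0.0001 = 9036.8089
Convert to base 2: log2(1440!) = 9036.8089 / ln 2 = 9036.8089 / 0.69314718 = 13037.3594
ceil(13037.3594) = 13038


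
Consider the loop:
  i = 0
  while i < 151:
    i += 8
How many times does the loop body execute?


Starting at i = 0, each iteration adds 8.
Iterations until i >= 151:
  Iteration 1: i = 0 -> i = 8
  Iteration 2: i = 8 -> i = 16
  Iteration 3: i = 16 -> i = 24
  Iteration 4: i = 24 -> i = 32
  Iteration 5: i = 32 -> i = 40
  Iteration 6: i = 40 -> i = 48
  Iteration 7: i = 48 -> i = 56
  Iteration 8: i = 56 -> i = 64
  ... continuing ...
Total iterations = ceil(151/8) = 19


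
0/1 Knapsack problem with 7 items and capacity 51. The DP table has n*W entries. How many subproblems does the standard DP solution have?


The DP table is indexed by (item, capacity).
Rows: 7 items
Columns: 51 capacity values (1 to W)
Total subproblems = 7 * 51 = 357


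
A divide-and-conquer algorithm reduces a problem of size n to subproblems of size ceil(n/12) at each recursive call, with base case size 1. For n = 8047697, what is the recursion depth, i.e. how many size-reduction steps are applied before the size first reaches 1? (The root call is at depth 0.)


Each step divides the size by 12 (rounding up); after k steps the size is ceil(n/12^k), which equals 1 exactly when 12^k >= n.
So the depth is the smallest k with 12^k >= 8047697, i.e. ceil(log_12(8047697)).
12^6 = 2985984 < 8047697 <= 35831808 = 12^7
Recursion depth = 7


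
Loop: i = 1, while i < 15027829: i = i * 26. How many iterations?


i multiplies by 26 each step:
i = 1 -> 26 -> 676 -> 17576 -> 456976 -> 11881376 -> 308915776 (stop)
Iterations = ceil(log_26(15027829)) = 6


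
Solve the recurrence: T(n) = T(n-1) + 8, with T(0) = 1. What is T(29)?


Unrolling the recurrence:
T(29) = T(28) + 8
       = T(27) + 8 + 8
       = T(26) + 8*3
       ...
       = T(0) + 8*29
       = 1 + 232 = 233


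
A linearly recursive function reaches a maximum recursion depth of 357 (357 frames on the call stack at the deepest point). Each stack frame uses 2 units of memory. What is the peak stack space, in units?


Maximum recursion depth = 357 frames
Memory per frame = 2 units
Total stack space = depth * frame_size
= 357 * 2 = 714


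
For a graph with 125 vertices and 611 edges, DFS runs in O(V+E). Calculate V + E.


A full DFS traversal visits each vertex once and examines each edge once.
V = 125
E = 611
Sum = 125 + 611 = 736


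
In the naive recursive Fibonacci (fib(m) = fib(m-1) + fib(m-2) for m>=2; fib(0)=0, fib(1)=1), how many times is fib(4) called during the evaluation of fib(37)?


Let N(m) = number of times fib(m) is called while evaluating fib(37).
N(37) = 1 (the initial call).
N(36) = 1 (only fib(37) calls it).
For 1 <= m <= 35: fib(m) is called by fib(m+1) and fib(m+2), so
  N(m) = N(m+1) + N(m+2).
fib(0) is called only by fib(2), so N(0) = N(2).
Walk down from m=37:
  N(37)=1, N(36)=1, N(35)=2, N(34)=3, N(33)=5, N(32)=8, N(31)=13, N(30)=21, N(29)=34, N(28)=55, N(27)=89, N(26)=144, N(25)=233, N(24)=377, N(23)=610, N(22)=987, N(21)=1597, N(20)=2584, N(19)=4181, N(18)=6765, N(17)=10946, N(16)=17711, N(15)=28657, N(14)=46368, N(13)=75025, N(12)=121393, N(11)=196418, N(10)=317811, N(9)=514229, N(8)=832040, N(7)=1346269, N(6)=2178309, N(5)=3524578, N(4)=5702887
N(4) = 5702887


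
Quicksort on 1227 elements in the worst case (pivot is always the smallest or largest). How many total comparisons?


In the worst case, each partition step picks the worst pivot:
  Partition 1: 1226 comparisons (n-1 elements to compare)
  Partition 2: 1225 comparisons
  Partition 3: 1224 comparisons
  Partition 4: 1223 comparisons
  Partition 5: 1222 comparisons
  ...
  Last partition: 0 comparisons
Total = (n-1) + (n-2) + ... + 1 + 0 = n*(n-1)/2
= 1227*1226/2 = 752151


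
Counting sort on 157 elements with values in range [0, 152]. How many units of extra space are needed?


Output array size: 157 (to store sorted result)
Count array size: 153 (one slot per possible value, range 0 to 152)
Total extra space = 157 + 153 = 310


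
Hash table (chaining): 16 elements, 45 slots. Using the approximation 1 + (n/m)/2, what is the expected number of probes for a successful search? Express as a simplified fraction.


Computing expected probes:
alpha = 16/45
= 1 + alpha/2
= 1 + 16/(2*45)
= (2*45 + 16) / (2*45)
= 106/90 = 53/45


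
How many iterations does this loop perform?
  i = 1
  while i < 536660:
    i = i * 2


The loop variable doubles each iteration:
i = 1 -> 2 -> 4 -> 8 -> 16 -> 32 -> 64 -> 128 -> 256 -> 512 -> 1024 -> 2048 -> 4096 -> 8192 -> 16384 -> 32768 -> 65536 -> 131072 -> 262144 -> 524288 -> 1048576 (stop, 1048576 >= 536660)
Number of doublings = ceil(log2(536660)) = 20


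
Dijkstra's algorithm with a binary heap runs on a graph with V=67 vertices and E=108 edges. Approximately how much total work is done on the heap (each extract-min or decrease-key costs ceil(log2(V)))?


Dijkstra with a binary heap: each vertex is extracted once, each edge may relax once.
Each heap operation costs O(log V).
V + E = 67 + 108 = 175
ceil(log2(67)) = 7 (since 2^6 = 64 < 67 <= 128 = 2^7)
Total heap work = (V+E) * ceil(log2(V)) = 175 * 7 = 1225
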